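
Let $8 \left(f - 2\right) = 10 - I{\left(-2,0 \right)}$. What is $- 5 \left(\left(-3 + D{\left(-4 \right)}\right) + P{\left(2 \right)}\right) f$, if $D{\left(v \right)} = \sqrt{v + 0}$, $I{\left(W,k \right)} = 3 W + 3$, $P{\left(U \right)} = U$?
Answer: $\frac{145}{8} - \frac{145 i}{4} \approx 18.125 - 36.25 i$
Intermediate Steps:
$I{\left(W,k \right)} = 3 + 3 W$
$D{\left(v \right)} = \sqrt{v}$
$f = \frac{29}{8}$ ($f = 2 + \frac{10 - \left(3 + 3 \left(-2\right)\right)}{8} = 2 + \frac{10 - \left(3 - 6\right)}{8} = 2 + \frac{10 - -3}{8} = 2 + \frac{10 + 3}{8} = 2 + \frac{1}{8} \cdot 13 = 2 + \frac{13}{8} = \frac{29}{8} \approx 3.625$)
$- 5 \left(\left(-3 + D{\left(-4 \right)}\right) + P{\left(2 \right)}\right) f = - 5 \left(\left(-3 + \sqrt{-4}\right) + 2\right) \frac{29}{8} = - 5 \left(\left(-3 + 2 i\right) + 2\right) \frac{29}{8} = - 5 \left(-1 + 2 i\right) \frac{29}{8} = \left(5 - 10 i\right) \frac{29}{8} = \frac{145}{8} - \frac{145 i}{4}$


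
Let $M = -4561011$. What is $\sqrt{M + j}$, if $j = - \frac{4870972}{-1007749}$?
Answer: $\frac{i \sqrt{4631966514792915983}}{1007749} \approx 2135.7 i$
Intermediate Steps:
$j = \frac{4870972}{1007749}$ ($j = \left(-4870972\right) \left(- \frac{1}{1007749}\right) = \frac{4870972}{1007749} \approx 4.8335$)
$\sqrt{M + j} = \sqrt{-4561011 + \frac{4870972}{1007749}} = \sqrt{- \frac{4596349403267}{1007749}} = \frac{i \sqrt{4631966514792915983}}{1007749}$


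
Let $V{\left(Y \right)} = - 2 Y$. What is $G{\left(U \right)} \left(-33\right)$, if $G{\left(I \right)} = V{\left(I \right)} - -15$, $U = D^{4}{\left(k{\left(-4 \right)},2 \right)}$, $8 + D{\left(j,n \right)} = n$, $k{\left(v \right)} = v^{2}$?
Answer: $85041$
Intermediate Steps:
$D{\left(j,n \right)} = -8 + n$
$U = 1296$ ($U = \left(-8 + 2\right)^{4} = \left(-6\right)^{4} = 1296$)
$G{\left(I \right)} = 15 - 2 I$ ($G{\left(I \right)} = - 2 I - -15 = - 2 I + 15 = 15 - 2 I$)
$G{\left(U \right)} \left(-33\right) = \left(15 - 2592\right) \left(-33\right) = \left(-2577\right) \left(-33\right) = 85041$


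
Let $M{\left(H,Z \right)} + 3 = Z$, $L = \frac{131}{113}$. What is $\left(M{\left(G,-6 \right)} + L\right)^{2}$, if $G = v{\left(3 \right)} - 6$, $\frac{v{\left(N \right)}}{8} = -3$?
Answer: $\frac{784996}{12769} \approx 61.477$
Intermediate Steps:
$v{\left(N \right)} = -24$ ($v{\left(N \right)} = 8 \left(-3\right) = -24$)
$L = \frac{131}{113}$ ($L = 131 \cdot \frac{1}{113} = \frac{131}{113} \approx 1.1593$)
$G = -30$ ($G = -24 - 6 = -30$)
$M{\left(H,Z \right)} = -3 + Z$
$\left(M{\left(G,-6 \right)} + L\right)^{2} = \left(\left(-3 - 6\right) + \frac{131}{113}\right)^{2} = \left(-9 + \frac{131}{113}\right)^{2} = \left(- \frac{886}{113}\right)^{2} = \frac{784996}{12769}$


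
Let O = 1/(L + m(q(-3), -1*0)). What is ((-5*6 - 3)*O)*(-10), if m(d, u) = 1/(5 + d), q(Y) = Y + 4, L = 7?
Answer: 1980/43 ≈ 46.047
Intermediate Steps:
q(Y) = 4 + Y
O = 6/43 (O = 1/(7 + 1/(5 + (4 - 3))) = 1/(7 + 1/(5 + 1)) = 1/(7 + 1/6) = 1/(43/6) = 6/43 ≈ 0.13953)
((-5*6 - 3)*O)*(-10) = ((-5*6 - 3)*(6/43))*(-10) = ((-30 - 3)*(6/43))*(-10) = -33*6/43*(-10) = -198/43*(-10) = 1980/43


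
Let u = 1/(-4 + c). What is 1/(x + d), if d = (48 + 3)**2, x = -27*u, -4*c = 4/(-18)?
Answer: 71/185157 ≈ 0.00038346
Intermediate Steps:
c = 1/18 (c = -1/(-18) = -(-1)/18 = -1/4*(-2/9) = 1/18 ≈ 0.055556)
u = -18/71 (u = 1/(-4 + 1/18) = 1/(-71/18) = -18/71 ≈ -0.25352)
x = 486/71 (x = -27*(-18/71) = 486/71 ≈ 6.8451)
d = 2601 (d = 51**2 = 2601)
1/(x + d) = 1/(486/71 + 2601) = 1/(185157/71) = 71/185157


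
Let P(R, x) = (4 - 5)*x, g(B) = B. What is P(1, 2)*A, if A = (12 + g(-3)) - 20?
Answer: 22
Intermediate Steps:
P(R, x) = -x
A = -11 (A = (12 - 3) - 20 = 9 - 20 = -11)
P(1, 2)*A = -1*2*(-11) = -2*(-11) = 22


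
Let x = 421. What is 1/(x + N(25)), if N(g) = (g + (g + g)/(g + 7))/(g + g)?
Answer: 32/13489 ≈ 0.0023723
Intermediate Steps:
N(g) = (g + 2*g/(7 + g))/(2*g) (N(g) = (g + (2*g)/(7 + g))/((2*g)) = (g + 2*g/(7 + g))*(1/(2*g)) = (g + 2*g/(7 + g))/(2*g))
1/(x + N(25)) = 1/(421 + (9 + 25)/(2*(7 + 25))) = 1/(421 + (½)*34/32) = 1/(421 + (½)*(1/32)*34) = 1/(421 + 17/32) = 1/(13489/32) = 32/13489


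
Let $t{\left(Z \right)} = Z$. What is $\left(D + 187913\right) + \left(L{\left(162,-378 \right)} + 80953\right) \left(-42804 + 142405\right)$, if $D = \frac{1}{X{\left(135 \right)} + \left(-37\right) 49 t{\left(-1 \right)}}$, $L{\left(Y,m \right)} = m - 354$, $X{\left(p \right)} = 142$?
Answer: $\frac{15620996879971}{1955} \approx 7.9903 \cdot 10^{9}$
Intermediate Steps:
$L{\left(Y,m \right)} = -354 + m$
$D = \frac{1}{1955}$ ($D = \frac{1}{142 + \left(-37\right) 49 \left(-1\right)} = \frac{1}{142 - -1813} = \frac{1}{142 + 1813} = \frac{1}{1955} \approx 0.00051151$)
$\left(D + 187913\right) + \left(L{\left(162,-378 \right)} + 80953\right) \left(-42804 + 142405\right) = \left(\frac{1}{1955} + 187913\right) + \left(\left(-354 - 378\right) + 80953\right) \left(-42804 + 142405\right) = \frac{367369916}{1955} + \left(-732 + 80953\right) 99601 = \frac{367369916}{1955} + 80221 \cdot 99601 = \frac{367369916}{1955} + 7990091821 = \frac{15620996879971}{1955}$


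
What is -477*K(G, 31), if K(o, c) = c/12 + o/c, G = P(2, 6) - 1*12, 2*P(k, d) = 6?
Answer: -135627/124 ≈ -1093.8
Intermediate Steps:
P(k, d) = 3 (P(k, d) = (1/2)*6 = 3)
G = -9 (G = 3 - 1*12 = 3 - 12 = -9)
K(o, c) = c/12 + o/c (K(o, c) = c*(1/12) + o/c = c/12 + o/c)
-477*K(G, 31) = -477*((1/12)*31 - 9/31) = -477*(31/12 - 9*1/31) = -477*(31/12 - 9/31) = -477*853/372 = -135627/124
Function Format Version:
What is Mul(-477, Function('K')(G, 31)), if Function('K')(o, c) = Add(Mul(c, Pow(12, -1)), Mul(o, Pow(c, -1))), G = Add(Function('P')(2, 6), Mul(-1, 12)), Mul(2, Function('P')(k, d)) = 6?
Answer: Rational(-135627, 124) ≈ -1093.8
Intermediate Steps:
Function('P')(k, d) = 3 (Function('P')(k, d) = Mul(Rational(1, 2), 6) = 3)
G = -9 (G = Add(3, Mul(-1, 12)) = Add(3, -12) = -9)
Function('K')(o, c) = Add(Mul(Rational(1, 12), c), Mul(o, Pow(c, -1))) (Function('K')(o, c) = Add(Mul(c, Rational(1, 12)), Mul(o, Pow(c, -1))) = Add(Mul(Rational(1, 12), c), Mul(o, Pow(c, -1))))
Mul(-477, Function('K')(G, 31)) = Mul(-477, Add(Mul(Rational(1, 12), 31), Mul(-9, Pow(31, -1)))) = Mul(-477, Add(Rational(31, 12), Mul(-9, Rational(1, 31)))) = Mul(-477, Add(Rational(31, 12), Rational(-9, 31))) = Mul(-477, Rational(853, 372)) = Rational(-135627, 124)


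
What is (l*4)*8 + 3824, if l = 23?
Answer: 4560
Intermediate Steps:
(l*4)*8 + 3824 = (23*4)*8 + 3824 = 92*8 + 3824 = 736 + 3824 = 4560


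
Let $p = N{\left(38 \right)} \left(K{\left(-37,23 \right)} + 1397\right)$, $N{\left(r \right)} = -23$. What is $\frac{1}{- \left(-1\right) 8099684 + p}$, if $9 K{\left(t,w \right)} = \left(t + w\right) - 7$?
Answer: $\frac{3}{24202820} \approx 1.2395 \cdot 10^{-7}$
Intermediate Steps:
$K{\left(t,w \right)} = - \frac{7}{9} + \frac{t}{9} + \frac{w}{9}$ ($K{\left(t,w \right)} = \frac{\left(t + w\right) - 7}{9} = \frac{-7 + t + w}{9} = - \frac{7}{9} + \frac{t}{9} + \frac{w}{9}$)
$p = - \frac{96232}{3}$ ($p = - 23 \left(\left(- \frac{7}{9} + \frac{1}{9} \left(-37\right) + \frac{1}{9} \cdot 23\right) + 1397\right) = - 23 \left(\left(- \frac{7}{9} - \frac{37}{9} + \frac{23}{9}\right) + 1397\right) = - 23 \left(- \frac{7}{3} + 1397\right) = \left(-23\right) \frac{4184}{3} = - \frac{96232}{3} \approx -32077.0$)
$\frac{1}{- \left(-1\right) 8099684 + p} = \frac{1}{- \left(-1\right) 8099684 - \frac{96232}{3}} = \frac{1}{\left(-1\right) \left(-8099684\right) - \frac{96232}{3}} = \frac{1}{8099684 - \frac{96232}{3}} = \frac{1}{\frac{24202820}{3}} = \frac{3}{24202820}$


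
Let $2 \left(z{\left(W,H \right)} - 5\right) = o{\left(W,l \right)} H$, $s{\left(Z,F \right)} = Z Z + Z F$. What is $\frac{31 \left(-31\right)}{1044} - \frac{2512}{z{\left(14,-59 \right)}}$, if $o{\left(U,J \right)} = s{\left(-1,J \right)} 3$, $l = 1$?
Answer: $- \frac{2627333}{5220} \approx -503.32$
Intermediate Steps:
$s{\left(Z,F \right)} = Z^{2} + F Z$
$o{\left(U,J \right)} = 3 - 3 J$ ($o{\left(U,J \right)} = - (J - 1) 3 = - (-1 + J) 3 = \left(1 - J\right) 3 = 3 - 3 J$)
$z{\left(W,H \right)} = 5$ ($z{\left(W,H \right)} = 5 + \frac{\left(3 - 3\right) H}{2} = 5 + \frac{0 H}{2} = 5 + \frac{1}{2} \cdot 0 = 5 + 0 = 5$)
$\frac{31 \left(-31\right)}{1044} - \frac{2512}{z{\left(14,-59 \right)}} = \frac{31 \left(-31\right)}{1044} - \frac{2512}{5} = \left(-961\right) \frac{1}{1044} - \frac{2512}{5} = - \frac{961}{1044} - \frac{2512}{5} = - \frac{2627333}{5220}$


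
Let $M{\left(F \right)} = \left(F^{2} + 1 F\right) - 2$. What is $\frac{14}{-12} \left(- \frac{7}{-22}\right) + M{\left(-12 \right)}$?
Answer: $\frac{17111}{132} \approx 129.63$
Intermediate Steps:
$M{\left(F \right)} = -2 + F + F^{2}$ ($M{\left(F \right)} = \left(F^{2} + F\right) - 2 = \left(F + F^{2}\right) - 2 = -2 + F + F^{2}$)
$\frac{14}{-12} \left(- \frac{7}{-22}\right) + M{\left(-12 \right)} = \frac{14}{-12} \left(- \frac{7}{-22}\right) - \left(14 - 144\right) = 14 \left(- \frac{1}{12}\right) \left(\left(-7\right) \left(- \frac{1}{22}\right)\right) - -130 = \left(- \frac{7}{6}\right) \frac{7}{22} + 130 = - \frac{49}{132} + 130 = \frac{17111}{132}$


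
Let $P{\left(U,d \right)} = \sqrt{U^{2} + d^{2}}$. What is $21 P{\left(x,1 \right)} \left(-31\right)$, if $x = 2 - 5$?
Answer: $- 651 \sqrt{10} \approx -2058.6$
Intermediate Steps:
$x = -3$
$21 P{\left(x,1 \right)} \left(-31\right) = 21 \sqrt{\left(-3\right)^{2} + 1^{2}} \left(-31\right) = 21 \sqrt{9 + 1} \left(-31\right) = 21 \sqrt{10} \left(-31\right) = - 651 \sqrt{10}$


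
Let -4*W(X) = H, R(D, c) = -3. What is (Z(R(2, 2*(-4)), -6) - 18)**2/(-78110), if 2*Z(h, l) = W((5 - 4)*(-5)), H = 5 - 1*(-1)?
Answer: -1125/249952 ≈ -0.0045009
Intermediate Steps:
H = 6 (H = 5 + 1 = 6)
W(X) = -3/2 (W(X) = -1/4*6 = -3/2)
Z(h, l) = -3/4 (Z(h, l) = (1/2)*(-3/2) = -3/4)
(Z(R(2, 2*(-4)), -6) - 18)**2/(-78110) = (-3/4 - 18)**2/(-78110) = (-75/4)**2*(-1/78110) = (5625/16)*(-1/78110) = -1125/249952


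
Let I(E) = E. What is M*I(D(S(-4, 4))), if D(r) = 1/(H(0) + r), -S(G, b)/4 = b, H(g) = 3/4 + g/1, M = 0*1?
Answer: 0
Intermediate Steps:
M = 0
H(g) = ¾ + g (H(g) = 3*(¼) + g*1 = ¾ + g)
S(G, b) = -4*b
D(r) = 1/(¾ + r) (D(r) = 1/((¾ + 0) + r) = 1/(¾ + r))
M*I(D(S(-4, 4))) = 0*(4/(3 + 4*(-4*4))) = 0*(4/(3 + 4*(-16))) = 0*(4/(3 - 64)) = 0*(4/(-61)) = 0*(4*(-1/61)) = 0*(-4/61) = 0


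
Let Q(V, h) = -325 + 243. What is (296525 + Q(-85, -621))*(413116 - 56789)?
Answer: 105630644861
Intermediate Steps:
Q(V, h) = -82
(296525 + Q(-85, -621))*(413116 - 56789) = (296525 - 82)*(413116 - 56789) = 296443*356327 = 105630644861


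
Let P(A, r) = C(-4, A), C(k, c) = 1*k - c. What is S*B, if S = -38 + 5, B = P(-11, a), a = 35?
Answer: -231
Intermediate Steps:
C(k, c) = k - c
P(A, r) = -4 - A
B = 7 (B = -4 - 1*(-11) = -4 + 11 = 7)
S = -33
S*B = -33*7 = -231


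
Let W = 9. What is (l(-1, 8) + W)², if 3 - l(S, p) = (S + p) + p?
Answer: 9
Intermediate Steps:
l(S, p) = 3 - S - 2*p (l(S, p) = 3 - ((S + p) + p) = 3 - (S + 2*p) = 3 + (-S - 2*p) = 3 - S - 2*p)
(l(-1, 8) + W)² = ((3 - 1*(-1) - 2*8) + 9)² = ((3 + 1 - 16) + 9)² = (-12 + 9)² = (-3)² = 9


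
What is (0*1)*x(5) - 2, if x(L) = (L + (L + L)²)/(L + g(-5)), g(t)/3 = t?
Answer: -2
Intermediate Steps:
g(t) = 3*t
x(L) = (L + 4*L²)/(-15 + L) (x(L) = (L + (L + L)²)/(L + 3*(-5)) = (L + (2*L)²)/(L - 15) = (L + 4*L²)/(-15 + L))
(0*1)*x(5) - 2 = (0*1)*(5*(1 + 4*5)/(-15 + 5)) - 2 = 0*(5*(1 + 20)/(-10)) - 2 = 0*(5*(-⅒)*21) - 2 = 0*(-21/2) - 2 = 0 - 2 = -2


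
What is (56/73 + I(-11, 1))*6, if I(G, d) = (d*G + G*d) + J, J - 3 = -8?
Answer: -11490/73 ≈ -157.40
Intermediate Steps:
J = -5 (J = 3 - 8 = -5)
I(G, d) = -5 + 2*G*d (I(G, d) = (d*G + G*d) - 5 = (G*d + G*d) - 5 = 2*G*d - 5 = -5 + 2*G*d)
(56/73 + I(-11, 1))*6 = (56/73 + (-5 + 2*(-11)*1))*6 = (56*(1/73) + (-5 - 22))*6 = (56/73 - 27)*6 = -1915/73*6 = -11490/73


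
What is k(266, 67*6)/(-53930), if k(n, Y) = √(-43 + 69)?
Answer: -√26/53930 ≈ -9.4549e-5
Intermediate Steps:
k(n, Y) = √26
k(266, 67*6)/(-53930) = √26/(-53930) = √26*(-1/53930) = -√26/53930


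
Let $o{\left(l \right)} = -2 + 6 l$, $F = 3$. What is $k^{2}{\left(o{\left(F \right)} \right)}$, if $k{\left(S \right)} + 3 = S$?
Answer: $169$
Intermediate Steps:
$k{\left(S \right)} = -3 + S$
$k^{2}{\left(o{\left(F \right)} \right)} = \left(-3 + \left(-2 + 6 \cdot 3\right)\right)^{2} = \left(-3 + \left(-2 + 18\right)\right)^{2} = \left(-3 + 16\right)^{2} = 13^{2} = 169$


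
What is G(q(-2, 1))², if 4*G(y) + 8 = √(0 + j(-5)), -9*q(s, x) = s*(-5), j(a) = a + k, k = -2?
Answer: 57/16 - I*√7 ≈ 3.5625 - 2.6458*I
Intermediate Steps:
j(a) = -2 + a (j(a) = a - 2 = -2 + a)
q(s, x) = 5*s/9 (q(s, x) = -s*(-5)/9 = -(-5)*s/9 = 5*s/9)
G(y) = -2 + I*√7/4 (G(y) = -2 + √(0 + (-2 - 5))/4 = -2 + √(0 - 7)/4 = -2 + √(-7)/4 = -2 + (I*√7)/4 = -2 + I*√7/4)
G(q(-2, 1))² = (-2 + I*√7/4)²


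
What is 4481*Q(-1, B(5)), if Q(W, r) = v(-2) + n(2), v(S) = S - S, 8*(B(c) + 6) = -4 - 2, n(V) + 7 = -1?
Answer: -35848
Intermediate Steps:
n(V) = -8 (n(V) = -7 - 1 = -8)
B(c) = -27/4 (B(c) = -6 + (-4 - 2)/8 = -6 + (⅛)*(-6) = -6 - ¾ = -27/4)
v(S) = 0
Q(W, r) = -8 (Q(W, r) = 0 - 8 = -8)
4481*Q(-1, B(5)) = 4481*(-8) = -35848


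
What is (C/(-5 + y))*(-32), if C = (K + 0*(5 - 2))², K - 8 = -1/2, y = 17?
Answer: -150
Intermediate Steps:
K = 15/2 (K = 8 - 1/2 = 8 - 1*½ = 8 - ½ = 15/2 ≈ 7.5000)
C = 225/4 (C = (15/2 + 0*(5 - 2))² = (15/2 + 0*3)² = (15/2 + 0)² = (15/2)² = 225/4 ≈ 56.250)
(C/(-5 + y))*(-32) = ((225/4)/(-5 + 17))*(-32) = ((225/4)/12)*(-32) = ((1/12)*(225/4))*(-32) = (75/16)*(-32) = -150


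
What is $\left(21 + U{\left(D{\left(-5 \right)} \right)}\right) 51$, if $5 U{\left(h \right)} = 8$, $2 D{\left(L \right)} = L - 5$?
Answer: $\frac{5763}{5} \approx 1152.6$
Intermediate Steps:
$D{\left(L \right)} = - \frac{5}{2} + \frac{L}{2}$ ($D{\left(L \right)} = \frac{L - 5}{2} = \frac{-5 + L}{2} = - \frac{5}{2} + \frac{L}{2}$)
$U{\left(h \right)} = \frac{8}{5}$ ($U{\left(h \right)} = \frac{1}{5} \cdot 8 = \frac{8}{5}$)
$\left(21 + U{\left(D{\left(-5 \right)} \right)}\right) 51 = \left(21 + \frac{8}{5}\right) 51 = \frac{113}{5} \cdot 51 = \frac{5763}{5}$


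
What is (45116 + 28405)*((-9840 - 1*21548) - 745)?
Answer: -2362450293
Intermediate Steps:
(45116 + 28405)*((-9840 - 1*21548) - 745) = 73521*((-9840 - 21548) - 745) = 73521*(-31388 - 745) = 73521*(-32133) = -2362450293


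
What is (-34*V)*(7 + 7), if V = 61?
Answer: -29036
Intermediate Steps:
(-34*V)*(7 + 7) = (-34*61)*(7 + 7) = -2074*14 = -29036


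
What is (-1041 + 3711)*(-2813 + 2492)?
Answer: -857070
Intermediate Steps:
(-1041 + 3711)*(-2813 + 2492) = 2670*(-321) = -857070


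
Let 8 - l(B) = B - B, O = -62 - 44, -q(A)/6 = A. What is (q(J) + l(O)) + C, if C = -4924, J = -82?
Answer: -4424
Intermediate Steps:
q(A) = -6*A
O = -106
l(B) = 8 (l(B) = 8 - (B - B) = 8 - 1*0 = 8 + 0 = 8)
(q(J) + l(O)) + C = (-6*(-82) + 8) - 4924 = (492 + 8) - 4924 = 500 - 4924 = -4424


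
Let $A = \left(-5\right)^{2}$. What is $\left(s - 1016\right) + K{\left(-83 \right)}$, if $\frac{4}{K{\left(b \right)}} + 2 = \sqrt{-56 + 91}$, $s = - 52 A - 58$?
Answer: $- \frac{73586}{31} + \frac{4 \sqrt{35}}{31} \approx -2373.0$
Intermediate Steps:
$A = 25$
$s = -1358$ ($s = \left(-52\right) 25 - 58 = -1300 - 58 = -1358$)
$K{\left(b \right)} = \frac{4}{-2 + \sqrt{35}}$ ($K{\left(b \right)} = \frac{4}{-2 + \sqrt{-56 + 91}} = \frac{4}{-2 + \sqrt{35}}$)
$\left(s - 1016\right) + K{\left(-83 \right)} = \left(-1358 - 1016\right) + \left(\frac{8}{31} + \frac{4 \sqrt{35}}{31}\right) = -2374 + \left(\frac{8}{31} + \frac{4 \sqrt{35}}{31}\right) = - \frac{73586}{31} + \frac{4 \sqrt{35}}{31}$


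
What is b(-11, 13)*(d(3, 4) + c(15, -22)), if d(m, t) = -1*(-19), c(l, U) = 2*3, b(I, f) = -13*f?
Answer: -4225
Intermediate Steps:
c(l, U) = 6
d(m, t) = 19
b(-11, 13)*(d(3, 4) + c(15, -22)) = (-13*13)*(19 + 6) = -169*25 = -4225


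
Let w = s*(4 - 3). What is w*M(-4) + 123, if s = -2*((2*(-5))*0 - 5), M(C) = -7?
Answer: 53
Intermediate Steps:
s = 10 (s = -2*(-10*0 - 5) = -2*(0 - 5) = -2*(-5) = 10)
w = 10 (w = 10*(4 - 3) = 10*1 = 10)
w*M(-4) + 123 = 10*(-7) + 123 = -70 + 123 = 53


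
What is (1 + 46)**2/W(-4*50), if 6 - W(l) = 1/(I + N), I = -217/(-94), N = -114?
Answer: 23192291/63088 ≈ 367.62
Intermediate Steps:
I = 217/94 (I = -217*(-1/94) = 217/94 ≈ 2.3085)
W(l) = 63088/10499 (W(l) = 6 - 1/(217/94 - 114) = 6 - 1/(-10499/94) = 6 - 1*(-94/10499) = 6 + 94/10499 = 63088/10499)
(1 + 46)**2/W(-4*50) = (1 + 46)**2/(63088/10499) = 47**2*(10499/63088) = 2209*(10499/63088) = 23192291/63088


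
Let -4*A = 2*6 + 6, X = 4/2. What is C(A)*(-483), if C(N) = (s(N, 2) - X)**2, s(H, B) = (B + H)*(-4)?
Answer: -30912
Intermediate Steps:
s(H, B) = -4*B - 4*H
X = 2 (X = 4*(1/2) = 2)
A = -9/2 (A = -(2*6 + 6)/4 = -(12 + 6)/4 = -1/4*18 = -9/2 ≈ -4.5000)
C(N) = (-10 - 4*N)**2 (C(N) = ((-4*2 - 4*N) - 1*2)**2 = ((-8 - 4*N) - 2)**2 = (-10 - 4*N)**2)
C(A)*(-483) = (4*(5 + 2*(-9/2))**2)*(-483) = (4*(5 - 9)**2)*(-483) = (4*(-4)**2)*(-483) = (4*16)*(-483) = 64*(-483) = -30912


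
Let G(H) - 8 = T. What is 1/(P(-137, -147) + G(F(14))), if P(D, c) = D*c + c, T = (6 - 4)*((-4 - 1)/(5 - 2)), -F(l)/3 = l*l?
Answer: 3/59990 ≈ 5.0008e-5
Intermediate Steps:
F(l) = -3*l² (F(l) = -3*l*l = -3*l²)
T = -10/3 (T = 2*(-5/3) = -10/3 ≈ -3.3333)
P(D, c) = c + D*c
G(H) = 14/3 (G(H) = 8 - 10/3 = 14/3)
1/(P(-137, -147) + G(F(14))) = 1/(-147*(1 - 137) + 14/3) = 1/(-147*(-136) + 14/3) = 1/(19992 + 14/3) = 1/(59990/3) = 3/59990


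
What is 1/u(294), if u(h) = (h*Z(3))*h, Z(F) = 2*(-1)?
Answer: -1/172872 ≈ -5.7846e-6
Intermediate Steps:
Z(F) = -2
u(h) = -2*h² (u(h) = (h*(-2))*h = (-2*h)*h = -2*h²)
1/u(294) = 1/(-2*294²) = 1/(-2*86436) = 1/(-172872) = -1/172872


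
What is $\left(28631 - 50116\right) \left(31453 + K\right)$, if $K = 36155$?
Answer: $-1452557880$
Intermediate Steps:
$\left(28631 - 50116\right) \left(31453 + K\right) = \left(28631 - 50116\right) \left(31453 + 36155\right) = \left(-21485\right) 67608 = -1452557880$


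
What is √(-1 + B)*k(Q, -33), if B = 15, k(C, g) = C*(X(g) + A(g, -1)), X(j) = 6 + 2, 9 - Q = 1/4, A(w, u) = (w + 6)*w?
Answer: 31465*√14/4 ≈ 29433.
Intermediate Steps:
A(w, u) = w*(6 + w) (A(w, u) = (6 + w)*w = w*(6 + w))
Q = 35/4 (Q = 9 - 1/4 = 9 - 1*¼ = 9 - ¼ = 35/4 ≈ 8.7500)
X(j) = 8
k(C, g) = C*(8 + g*(6 + g))
√(-1 + B)*k(Q, -33) = √(-1 + 15)*(35*(8 - 33*(6 - 33))/4) = √14*(35*(8 - 33*(-27))/4) = √14*(35*(8 + 891)/4) = √14*((35/4)*899) = √14*(31465/4) = 31465*√14/4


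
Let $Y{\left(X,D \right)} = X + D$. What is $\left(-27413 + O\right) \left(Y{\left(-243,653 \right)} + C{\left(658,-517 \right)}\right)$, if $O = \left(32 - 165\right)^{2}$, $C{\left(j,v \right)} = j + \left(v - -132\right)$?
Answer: $-6641492$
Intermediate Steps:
$C{\left(j,v \right)} = 132 + j + v$ ($C{\left(j,v \right)} = j + \left(v + 132\right) = j + \left(132 + v\right) = 132 + j + v$)
$Y{\left(X,D \right)} = D + X$
$O = 17689$ ($O = \left(-133\right)^{2} = 17689$)
$\left(-27413 + O\right) \left(Y{\left(-243,653 \right)} + C{\left(658,-517 \right)}\right) = \left(-27413 + 17689\right) \left(\left(653 - 243\right) + \left(132 + 658 - 517\right)\right) = - 9724 \left(410 + 273\right) = \left(-9724\right) 683 = -6641492$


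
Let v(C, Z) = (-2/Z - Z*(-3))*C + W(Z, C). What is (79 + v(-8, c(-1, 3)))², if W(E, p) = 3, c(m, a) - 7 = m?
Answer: 31684/9 ≈ 3520.4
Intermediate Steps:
c(m, a) = 7 + m
v(C, Z) = 3 + C*(-2/Z + 3*Z) (v(C, Z) = (-2/Z - Z*(-3))*C + 3 = (-2/Z - (-3)*Z)*C + 3 = (-2/Z + 3*Z)*C + 3 = C*(-2/Z + 3*Z) + 3 = 3 + C*(-2/Z + 3*Z))
(79 + v(-8, c(-1, 3)))² = (79 + (3 - 2*(-8)/(7 - 1) + 3*(-8)*(7 - 1)))² = (79 + (3 - 2*(-8)/6 + 3*(-8)*6))² = (79 + (3 - 2*(-8)*⅙ - 144))² = (79 + (3 + 8/3 - 144))² = (79 - 415/3)² = (-178/3)² = 31684/9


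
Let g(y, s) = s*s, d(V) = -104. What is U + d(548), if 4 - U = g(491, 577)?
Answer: -333029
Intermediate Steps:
g(y, s) = s²
U = -332925 (U = 4 - 1*577² = 4 - 1*332929 = 4 - 332929 = -332925)
U + d(548) = -332925 - 104 = -333029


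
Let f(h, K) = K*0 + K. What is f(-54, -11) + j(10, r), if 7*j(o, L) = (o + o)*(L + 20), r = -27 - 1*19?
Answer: -597/7 ≈ -85.286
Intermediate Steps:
r = -46 (r = -27 - 19 = -46)
f(h, K) = K (f(h, K) = 0 + K = K)
j(o, L) = 2*o*(20 + L)/7 (j(o, L) = ((o + o)*(L + 20))/7 = ((2*o)*(20 + L))/7 = (2*o*(20 + L))/7 = 2*o*(20 + L)/7)
f(-54, -11) + j(10, r) = -11 + (2/7)*10*(20 - 46) = -11 + (2/7)*10*(-26) = -11 - 520/7 = -597/7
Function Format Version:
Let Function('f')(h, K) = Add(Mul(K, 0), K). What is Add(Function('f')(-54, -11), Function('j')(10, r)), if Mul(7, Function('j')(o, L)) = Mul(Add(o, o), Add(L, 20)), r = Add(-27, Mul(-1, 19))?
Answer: Rational(-597, 7) ≈ -85.286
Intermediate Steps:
r = -46 (r = Add(-27, -19) = -46)
Function('f')(h, K) = K (Function('f')(h, K) = Add(0, K) = K)
Function('j')(o, L) = Mul(Rational(2, 7), o, Add(20, L)) (Function('j')(o, L) = Mul(Rational(1, 7), Mul(Add(o, o), Add(L, 20))) = Mul(Rational(1, 7), Mul(Mul(2, o), Add(20, L))) = Mul(Rational(1, 7), Mul(2, o, Add(20, L))) = Mul(Rational(2, 7), o, Add(20, L)))
Add(Function('f')(-54, -11), Function('j')(10, r)) = Add(-11, Mul(Rational(2, 7), 10, Add(20, -46))) = Add(-11, Mul(Rational(2, 7), 10, -26)) = Add(-11, Rational(-520, 7)) = Rational(-597, 7)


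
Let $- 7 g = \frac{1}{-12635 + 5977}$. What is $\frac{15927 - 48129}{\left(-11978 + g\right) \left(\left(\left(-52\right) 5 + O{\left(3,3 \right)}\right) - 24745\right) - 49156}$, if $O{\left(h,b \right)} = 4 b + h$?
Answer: $- \frac{107200458}{996306660271} \approx -0.0001076$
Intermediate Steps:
$O{\left(h,b \right)} = h + 4 b$
$g = \frac{1}{46606}$ ($g = - \frac{1}{7 \left(-12635 + 5977\right)} = - \frac{1}{7 \left(-6658\right)} = \left(- \frac{1}{7}\right) \left(- \frac{1}{6658}\right) = \frac{1}{46606} \approx 2.1456 \cdot 10^{-5}$)
$\frac{15927 - 48129}{\left(-11978 + g\right) \left(\left(\left(-52\right) 5 + O{\left(3,3 \right)}\right) - 24745\right) - 49156} = \frac{15927 - 48129}{\left(-11978 + \frac{1}{46606}\right) \left(\left(\left(-52\right) 5 + \left(3 + 4 \cdot 3\right)\right) - 24745\right) - 49156} = - \frac{32202}{- \frac{558246667 \left(\left(-260 + \left(3 + 12\right)\right) - 24745\right)}{46606} - 49156} = - \frac{32202}{- \frac{558246667 \left(\left(-260 + 15\right) - 24745\right)}{46606} - 49156} = - \frac{32202}{- \frac{558246667 \left(-245 - 24745\right)}{46606} - 49156} = - \frac{32202}{\left(- \frac{558246667}{46606}\right) \left(-24990\right) - 49156} = - \frac{32202}{\frac{996470300595}{3329} - 49156} = - \frac{32202}{\frac{996306660271}{3329}} = \left(-32202\right) \frac{3329}{996306660271} = - \frac{107200458}{996306660271}$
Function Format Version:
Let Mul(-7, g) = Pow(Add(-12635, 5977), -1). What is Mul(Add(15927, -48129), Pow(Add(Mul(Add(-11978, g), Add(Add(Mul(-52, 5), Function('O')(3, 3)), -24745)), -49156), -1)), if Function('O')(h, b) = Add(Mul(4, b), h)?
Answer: Rational(-107200458, 996306660271) ≈ -0.00010760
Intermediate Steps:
Function('O')(h, b) = Add(h, Mul(4, b))
g = Rational(1, 46606) (g = Mul(Rational(-1, 7), Pow(Add(-12635, 5977), -1)) = Mul(Rational(-1, 7), Pow(-6658, -1)) = Mul(Rational(-1, 7), Rational(-1, 6658)) = Rational(1, 46606) ≈ 2.1456e-5)
Mul(Add(15927, -48129), Pow(Add(Mul(Add(-11978, g), Add(Add(Mul(-52, 5), Function('O')(3, 3)), -24745)), -49156), -1)) = Mul(Add(15927, -48129), Pow(Add(Mul(Add(-11978, Rational(1, 46606)), Add(Add(Mul(-52, 5), Add(3, Mul(4, 3))), -24745)), -49156), -1)) = Mul(-32202, Pow(Add(Mul(Rational(-558246667, 46606), Add(Add(-260, Add(3, 12)), -24745)), -49156), -1)) = Mul(-32202, Pow(Add(Mul(Rational(-558246667, 46606), Add(Add(-260, 15), -24745)), -49156), -1)) = Mul(-32202, Pow(Add(Mul(Rational(-558246667, 46606), Add(-245, -24745)), -49156), -1)) = Mul(-32202, Pow(Add(Mul(Rational(-558246667, 46606), -24990), -49156), -1)) = Mul(-32202, Pow(Add(Rational(996470300595, 3329), -49156), -1)) = Mul(-32202, Pow(Rational(996306660271, 3329), -1)) = Mul(-32202, Rational(3329, 996306660271)) = Rational(-107200458, 996306660271)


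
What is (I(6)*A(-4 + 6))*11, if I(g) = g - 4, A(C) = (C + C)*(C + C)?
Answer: 352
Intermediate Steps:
A(C) = 4*C² (A(C) = (2*C)*(2*C) = 4*C²)
I(g) = -4 + g
(I(6)*A(-4 + 6))*11 = ((-4 + 6)*(4*(-4 + 6)²))*11 = (2*(4*2²))*11 = (2*(4*4))*11 = (2*16)*11 = 32*11 = 352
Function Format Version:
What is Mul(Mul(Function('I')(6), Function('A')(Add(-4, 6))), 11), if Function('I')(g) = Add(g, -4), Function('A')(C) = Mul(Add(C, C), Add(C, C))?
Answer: 352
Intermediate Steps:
Function('A')(C) = Mul(4, Pow(C, 2)) (Function('A')(C) = Mul(Mul(2, C), Mul(2, C)) = Mul(4, Pow(C, 2)))
Function('I')(g) = Add(-4, g)
Mul(Mul(Function('I')(6), Function('A')(Add(-4, 6))), 11) = Mul(Mul(Add(-4, 6), Mul(4, Pow(Add(-4, 6), 2))), 11) = Mul(Mul(2, Mul(4, Pow(2, 2))), 11) = Mul(Mul(2, Mul(4, 4)), 11) = Mul(Mul(2, 16), 11) = Mul(32, 11) = 352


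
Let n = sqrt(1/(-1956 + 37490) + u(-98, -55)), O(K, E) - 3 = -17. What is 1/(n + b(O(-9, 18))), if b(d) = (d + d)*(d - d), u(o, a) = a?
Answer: -I*sqrt(69446548046)/1954369 ≈ -0.13484*I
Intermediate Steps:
O(K, E) = -14 (O(K, E) = 3 - 17 = -14)
b(d) = 0 (b(d) = (2*d)*0 = 0)
n = I*sqrt(69446548046)/35534 (n = sqrt(1/(-1956 + 37490) - 55) = sqrt(1/35534 - 55) = sqrt(-1954369/35534) = I*sqrt(69446548046)/35534 ≈ 7.4162*I)
1/(n + b(O(-9, 18))) = 1/(I*sqrt(69446548046)/35534 + 0) = 1/(I*sqrt(69446548046)/35534) = -I*sqrt(69446548046)/1954369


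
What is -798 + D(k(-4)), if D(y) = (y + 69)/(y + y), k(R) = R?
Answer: -6449/8 ≈ -806.13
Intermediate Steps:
D(y) = (69 + y)/(2*y) (D(y) = (69 + y)/((2*y)) = (69 + y)*(1/(2*y)) = (69 + y)/(2*y))
-798 + D(k(-4)) = -798 + (1/2)*(69 - 4)/(-4) = -798 + (1/2)*(-1/4)*65 = -798 - 65/8 = -6449/8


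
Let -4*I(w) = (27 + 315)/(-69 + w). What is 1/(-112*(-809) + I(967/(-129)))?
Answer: 19736/1788261547 ≈ 1.1036e-5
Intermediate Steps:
I(w) = -171/(2*(-69 + w)) (I(w) = -(27 + 315)/(4*(-69 + w)) = -171/(2*(-69 + w)))
1/(-112*(-809) + I(967/(-129))) = 1/(-112*(-809) - 171/(-138 + 2*(967/(-129)))) = 1/(90608 - 171/(-138 + 2*(967*(-1/129)))) = 1/(90608 - 171/(-138 + 2*(-967/129))) = 1/(90608 - 171/(-138 - 1934/129)) = 1/(90608 - 171/(-19736/129)) = 1/(90608 - 171*(-129/19736)) = 1/(90608 + 22059/19736) = 1/(1788261547/19736) = 19736/1788261547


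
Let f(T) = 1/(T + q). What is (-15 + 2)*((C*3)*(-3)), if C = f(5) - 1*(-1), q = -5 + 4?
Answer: 585/4 ≈ 146.25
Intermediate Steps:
q = -1
f(T) = 1/(-1 + T) (f(T) = 1/(T - 1) = 1/(-1 + T))
C = 5/4 (C = 1/(-1 + 5) - 1*(-1) = 1/4 + 1 = ¼ + 1 = 5/4 ≈ 1.2500)
(-15 + 2)*((C*3)*(-3)) = (-15 + 2)*(((5/4)*3)*(-3)) = -195*(-3)/4 = -13*(-45/4) = 585/4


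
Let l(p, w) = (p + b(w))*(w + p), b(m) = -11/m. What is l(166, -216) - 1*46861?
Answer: -5957663/108 ≈ -55164.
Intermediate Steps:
l(p, w) = (p + w)*(p - 11/w) (l(p, w) = (p - 11/w)*(w + p) = (p - 11/w)*(p + w) = (p + w)*(p - 11/w))
l(166, -216) - 1*46861 = (-11 + 166² + 166*(-216) - 11*166/(-216)) - 1*46861 = (-11 + 27556 - 35856 - 11*166*(-1/216)) - 46861 = (-11 + 27556 - 35856 + 913/108) - 46861 = -896675/108 - 46861 = -5957663/108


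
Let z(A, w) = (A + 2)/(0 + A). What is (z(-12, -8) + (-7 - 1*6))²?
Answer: 5329/36 ≈ 148.03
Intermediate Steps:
z(A, w) = (2 + A)/A
(z(-12, -8) + (-7 - 1*6))² = ((2 - 12)/(-12) + (-7 - 1*6))² = (-1/12*(-10) + (-7 - 6))² = (⅚ - 13)² = (-73/6)² = 5329/36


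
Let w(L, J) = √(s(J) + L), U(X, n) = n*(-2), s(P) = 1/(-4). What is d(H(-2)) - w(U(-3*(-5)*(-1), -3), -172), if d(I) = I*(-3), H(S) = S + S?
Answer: 12 - √23/2 ≈ 9.6021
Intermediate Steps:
H(S) = 2*S
s(P) = -¼
U(X, n) = -2*n
w(L, J) = √(-¼ + L)
d(I) = -3*I
d(H(-2)) - w(U(-3*(-5)*(-1), -3), -172) = -6*(-2) - √(-1 + 4*(-2*(-3)))/2 = -3*(-4) - √(-1 + 4*6)/2 = 12 - √(-1 + 24)/2 = 12 - √23/2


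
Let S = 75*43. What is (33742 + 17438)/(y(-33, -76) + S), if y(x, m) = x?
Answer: 4265/266 ≈ 16.034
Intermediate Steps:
S = 3225
(33742 + 17438)/(y(-33, -76) + S) = (33742 + 17438)/(-33 + 3225) = 51180/3192 = 51180*(1/3192) = 4265/266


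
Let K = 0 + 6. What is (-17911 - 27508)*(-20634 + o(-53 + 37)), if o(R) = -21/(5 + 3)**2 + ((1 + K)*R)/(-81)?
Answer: 4858070243191/5184 ≈ 9.3713e+8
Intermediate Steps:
K = 6
o(R) = -21/64 - 7*R/81 (o(R) = -21/(5 + 3)**2 + ((1 + 6)*R)/(-81) = -21/(8**2) + (7*R)*(-1/81) = -21/64 - 7*R/81)
(-17911 - 27508)*(-20634 + o(-53 + 37)) = (-17911 - 27508)*(-20634 + (-21/64 - 7*(-53 + 37)/81)) = -45419*(-20634 + (-21/64 - 7/81*(-16))) = -45419*(-20634 + (-21/64 + 112/81)) = -45419*(-20634 + 5467/5184) = -45419*(-106961189/5184) = 4858070243191/5184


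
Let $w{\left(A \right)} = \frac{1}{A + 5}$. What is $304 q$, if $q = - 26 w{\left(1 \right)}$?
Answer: $- \frac{3952}{3} \approx -1317.3$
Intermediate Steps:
$w{\left(A \right)} = \frac{1}{5 + A}$
$q = - \frac{13}{3}$ ($q = - \frac{26}{5 + 1} = - \frac{26}{6} = \left(-26\right) \frac{1}{6} = - \frac{13}{3} \approx -4.3333$)
$304 q = 304 \left(- \frac{13}{3}\right) = - \frac{3952}{3}$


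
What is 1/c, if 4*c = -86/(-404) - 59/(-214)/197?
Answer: 4257958/228089 ≈ 18.668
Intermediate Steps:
c = 228089/4257958 (c = (-86/(-404) - 59/(-214)/197)/4 = (-86/(1/(-1/404)) - 59*(-1/214)*(1/197))/4 = (-86/(-404) + (59/214)*(1/197))/4 = (-86*(-1/404) + 59/42158)/4 = (43/202 + 59/42158)/4 = (1/4)*(456178/2128979) = 228089/4257958 ≈ 0.053568)
1/c = 1/(228089/4257958) = 4257958/228089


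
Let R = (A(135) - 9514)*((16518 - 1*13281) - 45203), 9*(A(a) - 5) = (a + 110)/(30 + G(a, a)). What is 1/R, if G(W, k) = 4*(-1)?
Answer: 117/46684258363 ≈ 2.5062e-9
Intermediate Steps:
G(W, k) = -4
A(a) = 640/117 + a/234 (A(a) = 5 + ((a + 110)/(30 - 4))/9 = 5 + ((110 + a)/26)/9 = 5 + ((110 + a)*(1/26))/9 = 5 + (55/13 + a/26)/9 = 5 + (55/117 + a/234) = 640/117 + a/234)
R = 46684258363/117 (R = ((640/117 + (1/234)*135) - 9514)*((16518 - 1*13281) - 45203) = ((640/117 + 15/26) - 9514)*((16518 - 13281) - 45203) = (1415/234 - 9514)*(3237 - 45203) = -2224861/234*(-41966) = 46684258363/117 ≈ 3.9901e+8)
1/R = 1/(46684258363/117) = 117/46684258363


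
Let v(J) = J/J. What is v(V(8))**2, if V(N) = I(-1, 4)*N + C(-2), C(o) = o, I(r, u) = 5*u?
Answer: 1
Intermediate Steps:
V(N) = -2 + 20*N (V(N) = (5*4)*N - 2 = 20*N - 2 = -2 + 20*N)
v(J) = 1
v(V(8))**2 = 1**2 = 1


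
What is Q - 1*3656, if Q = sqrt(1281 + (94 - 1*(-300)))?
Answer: -3656 + 5*sqrt(67) ≈ -3615.1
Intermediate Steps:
Q = 5*sqrt(67) (Q = sqrt(1281 + (94 + 300)) = sqrt(1281 + 394) = sqrt(1675) = 5*sqrt(67) ≈ 40.927)
Q - 1*3656 = 5*sqrt(67) - 1*3656 = 5*sqrt(67) - 3656 = -3656 + 5*sqrt(67)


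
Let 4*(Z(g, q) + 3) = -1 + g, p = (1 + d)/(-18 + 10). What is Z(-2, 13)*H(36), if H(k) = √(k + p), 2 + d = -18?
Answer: -15*√614/16 ≈ -23.230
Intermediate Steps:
d = -20 (d = -2 - 18 = -20)
p = 19/8 (p = (1 - 20)/(-18 + 10) = -19/(-8) = -19*(-⅛) = 19/8 ≈ 2.3750)
Z(g, q) = -13/4 + g/4 (Z(g, q) = -3 + (-1 + g)/4 = -3 + (-¼ + g/4) = -13/4 + g/4)
H(k) = √(19/8 + k) (H(k) = √(k + 19/8) = √(19/8 + k))
Z(-2, 13)*H(36) = (-13/4 + (¼)*(-2))*(√(38 + 16*36)/4) = (-13/4 - ½)*(√(38 + 576)/4) = -15*√614/16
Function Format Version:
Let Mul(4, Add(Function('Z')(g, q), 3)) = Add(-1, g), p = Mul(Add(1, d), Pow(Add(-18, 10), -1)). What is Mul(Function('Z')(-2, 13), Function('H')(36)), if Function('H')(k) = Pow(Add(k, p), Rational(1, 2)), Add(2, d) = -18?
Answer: Mul(Rational(-15, 16), Pow(614, Rational(1, 2))) ≈ -23.230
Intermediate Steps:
d = -20 (d = Add(-2, -18) = -20)
p = Rational(19, 8) (p = Mul(Add(1, -20), Pow(Add(-18, 10), -1)) = Mul(-19, Pow(-8, -1)) = Mul(-19, Rational(-1, 8)) = Rational(19, 8) ≈ 2.3750)
Function('Z')(g, q) = Add(Rational(-13, 4), Mul(Rational(1, 4), g)) (Function('Z')(g, q) = Add(-3, Mul(Rational(1, 4), Add(-1, g))) = Add(-3, Add(Rational(-1, 4), Mul(Rational(1, 4), g))) = Add(Rational(-13, 4), Mul(Rational(1, 4), g)))
Function('H')(k) = Pow(Add(Rational(19, 8), k), Rational(1, 2)) (Function('H')(k) = Pow(Add(k, Rational(19, 8)), Rational(1, 2)) = Pow(Add(Rational(19, 8), k), Rational(1, 2)))
Mul(Function('Z')(-2, 13), Function('H')(36)) = Mul(Add(Rational(-13, 4), Mul(Rational(1, 4), -2)), Mul(Rational(1, 4), Pow(Add(38, Mul(16, 36)), Rational(1, 2)))) = Mul(Add(Rational(-13, 4), Rational(-1, 2)), Mul(Rational(1, 4), Pow(Add(38, 576), Rational(1, 2)))) = Mul(Rational(-15, 4), Mul(Rational(1, 4), Pow(614, Rational(1, 2)))) = Mul(Rational(-15, 16), Pow(614, Rational(1, 2)))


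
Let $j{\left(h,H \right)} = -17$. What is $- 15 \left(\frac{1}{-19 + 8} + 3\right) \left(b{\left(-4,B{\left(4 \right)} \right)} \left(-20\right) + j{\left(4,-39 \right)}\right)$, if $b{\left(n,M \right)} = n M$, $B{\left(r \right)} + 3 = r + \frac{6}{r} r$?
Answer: $- \frac{260640}{11} \approx -23695.0$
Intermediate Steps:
$B{\left(r \right)} = 3 + r$ ($B{\left(r \right)} = -3 + \left(r + \frac{6}{r} r\right) = -3 + \left(r + 6\right) = -3 + \left(6 + r\right) = 3 + r$)
$b{\left(n,M \right)} = M n$
$- 15 \left(\frac{1}{-19 + 8} + 3\right) \left(b{\left(-4,B{\left(4 \right)} \right)} \left(-20\right) + j{\left(4,-39 \right)}\right) = - 15 \left(\frac{1}{-19 + 8} + 3\right) \left(\left(3 + 4\right) \left(-4\right) \left(-20\right) - 17\right) = - 15 \left(\frac{1}{-11} + 3\right) \left(7 \left(-4\right) \left(-20\right) - 17\right) = - 15 \left(- \frac{1}{11} + 3\right) \left(\left(-28\right) \left(-20\right) - 17\right) = \left(-15\right) \frac{32}{11} \left(560 - 17\right) = \left(- \frac{480}{11}\right) 543 = - \frac{260640}{11}$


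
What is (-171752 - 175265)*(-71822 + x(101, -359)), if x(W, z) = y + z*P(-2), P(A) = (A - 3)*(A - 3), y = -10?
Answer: 28041402719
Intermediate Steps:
P(A) = (-3 + A)² (P(A) = (-3 + A)*(-3 + A) = (-3 + A)²)
x(W, z) = -10 + 25*z (x(W, z) = -10 + z*(-3 - 2)² = -10 + z*(-5)² = -10 + z*25 = -10 + 25*z)
(-171752 - 175265)*(-71822 + x(101, -359)) = (-171752 - 175265)*(-71822 + (-10 + 25*(-359))) = -347017*(-71822 + (-10 - 8975)) = -347017*(-71822 - 8985) = -347017*(-80807) = 28041402719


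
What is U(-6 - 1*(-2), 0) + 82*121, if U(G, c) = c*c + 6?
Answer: 9928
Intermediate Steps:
U(G, c) = 6 + c² (U(G, c) = c² + 6 = 6 + c²)
U(-6 - 1*(-2), 0) + 82*121 = (6 + 0²) + 82*121 = (6 + 0) + 9922 = 6 + 9922 = 9928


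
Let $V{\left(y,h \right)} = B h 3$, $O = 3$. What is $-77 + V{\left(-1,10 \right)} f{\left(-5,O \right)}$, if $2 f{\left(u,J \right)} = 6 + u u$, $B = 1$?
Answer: $388$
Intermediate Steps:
$f{\left(u,J \right)} = 3 + \frac{u^{2}}{2}$ ($f{\left(u,J \right)} = \frac{6 + u u}{2} = \frac{6 + u^{2}}{2} = 3 + \frac{u^{2}}{2}$)
$V{\left(y,h \right)} = 3 h$ ($V{\left(y,h \right)} = 1 h 3 = h 3 = 3 h$)
$-77 + V{\left(-1,10 \right)} f{\left(-5,O \right)} = -77 + 3 \cdot 10 \left(3 + \frac{\left(-5\right)^{2}}{2}\right) = -77 + 30 \left(3 + \frac{1}{2} \cdot 25\right) = -77 + 30 \left(3 + \frac{25}{2}\right) = -77 + 30 \cdot \frac{31}{2} = -77 + 465 = 388$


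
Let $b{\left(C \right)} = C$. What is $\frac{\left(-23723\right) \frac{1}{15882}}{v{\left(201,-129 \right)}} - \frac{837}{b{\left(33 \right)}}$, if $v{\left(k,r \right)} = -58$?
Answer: $- \frac{256741571}{10132716} \approx -25.338$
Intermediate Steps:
$\frac{\left(-23723\right) \frac{1}{15882}}{v{\left(201,-129 \right)}} - \frac{837}{b{\left(33 \right)}} = \frac{\left(-23723\right) \frac{1}{15882}}{-58} - \frac{837}{33} = \left(-23723\right) \frac{1}{15882} \left(- \frac{1}{58}\right) - \frac{279}{11} = \left(- \frac{23723}{15882}\right) \left(- \frac{1}{58}\right) - \frac{279}{11} = \frac{23723}{921156} - \frac{279}{11} = - \frac{256741571}{10132716}$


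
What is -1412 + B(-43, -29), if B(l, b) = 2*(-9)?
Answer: -1430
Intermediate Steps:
B(l, b) = -18
-1412 + B(-43, -29) = -1412 - 18 = -1430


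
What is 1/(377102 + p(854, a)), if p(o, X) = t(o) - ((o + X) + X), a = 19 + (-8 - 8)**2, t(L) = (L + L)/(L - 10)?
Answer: 211/79272705 ≈ 2.6617e-6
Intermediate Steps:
t(L) = 2*L/(-10 + L) (t(L) = (2*L)/(-10 + L) = 2*L/(-10 + L))
a = 275 (a = 19 + (-16)**2 = 19 + 256 = 275)
p(o, X) = -o - 2*X + 2*o/(-10 + o) (p(o, X) = 2*o/(-10 + o) - ((o + X) + X) = 2*o/(-10 + o) - ((X + o) + X) = 2*o/(-10 + o) - (o + 2*X) = 2*o/(-10 + o) + (-o - 2*X) = -o - 2*X + 2*o/(-10 + o))
1/(377102 + p(854, a)) = 1/(377102 + (2*854 - (-10 + 854)*(854 + 2*275))/(-10 + 854)) = 1/(377102 + (1708 - 1*844*(854 + 550))/844) = 1/(377102 + (1708 - 1*844*1404)/844) = 1/(377102 + (1708 - 1184976)/844) = 1/(377102 + (1/844)*(-1183268)) = 1/(377102 - 295817/211) = 1/(79272705/211) = 211/79272705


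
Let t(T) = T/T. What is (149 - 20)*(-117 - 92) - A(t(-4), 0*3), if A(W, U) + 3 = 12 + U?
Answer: -26970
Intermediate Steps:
t(T) = 1
A(W, U) = 9 + U (A(W, U) = -3 + (12 + U) = 9 + U)
(149 - 20)*(-117 - 92) - A(t(-4), 0*3) = (149 - 20)*(-117 - 92) - (9 + 0*3) = 129*(-209) - (9 + 0) = -26961 - 1*9 = -26961 - 9 = -26970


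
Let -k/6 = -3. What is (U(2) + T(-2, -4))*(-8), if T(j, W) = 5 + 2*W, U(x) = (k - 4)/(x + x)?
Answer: -4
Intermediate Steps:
k = 18 (k = -6*(-3) = 18)
U(x) = 7/x (U(x) = (18 - 4)/(x + x) = 14/((2*x)) = 14*(1/(2*x)) = 7/x)
(U(2) + T(-2, -4))*(-8) = (7/2 + (5 + 2*(-4)))*(-8) = (7*(½) + (5 - 8))*(-8) = (7/2 - 3)*(-8) = (½)*(-8) = -4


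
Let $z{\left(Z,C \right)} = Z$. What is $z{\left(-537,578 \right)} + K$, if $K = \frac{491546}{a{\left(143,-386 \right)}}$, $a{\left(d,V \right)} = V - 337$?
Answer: $- \frac{879797}{723} \approx -1216.9$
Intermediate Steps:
$a{\left(d,V \right)} = -337 + V$ ($a{\left(d,V \right)} = V - 337 = -337 + V$)
$K = - \frac{491546}{723}$ ($K = \frac{491546}{-337 - 386} = \frac{491546}{-723} = 491546 \left(- \frac{1}{723}\right) = - \frac{491546}{723} \approx -679.87$)
$z{\left(-537,578 \right)} + K = -537 - \frac{491546}{723} = - \frac{879797}{723}$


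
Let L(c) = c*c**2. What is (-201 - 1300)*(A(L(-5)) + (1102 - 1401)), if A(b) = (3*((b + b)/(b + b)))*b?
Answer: 1011674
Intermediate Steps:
L(c) = c**3
A(b) = 3*b (A(b) = (3*((2*b)/((2*b))))*b = (3*((2*b)*(1/(2*b))))*b = (3*1)*b = 3*b)
(-201 - 1300)*(A(L(-5)) + (1102 - 1401)) = (-201 - 1300)*(3*(-5)**3 + (1102 - 1401)) = -1501*(3*(-125) - 299) = -1501*(-375 - 299) = -1501*(-674) = 1011674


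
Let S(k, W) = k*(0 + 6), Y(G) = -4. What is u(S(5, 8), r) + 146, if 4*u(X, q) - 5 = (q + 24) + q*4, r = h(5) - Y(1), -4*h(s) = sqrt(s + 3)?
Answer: 633/4 - 5*sqrt(2)/8 ≈ 157.37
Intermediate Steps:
h(s) = -sqrt(3 + s)/4 (h(s) = -sqrt(s + 3)/4 = -sqrt(3 + s)/4)
r = 4 - sqrt(2)/2 (r = -sqrt(3 + 5)/4 - 1*(-4) = -sqrt(2)/2 + 4 = 4 - sqrt(2)/2 ≈ 3.2929)
S(k, W) = 6*k (S(k, W) = k*6 = 6*k)
u(X, q) = 29/4 + 5*q/4 (u(X, q) = 5/4 + ((q + 24) + q*4)/4 = 5/4 + ((24 + q) + 4*q)/4 = 5/4 + (24 + 5*q)/4 = 5/4 + (6 + 5*q/4) = 29/4 + 5*q/4)
u(S(5, 8), r) + 146 = (29/4 + 5*(4 - sqrt(2)/2)/4) + 146 = (29/4 + (5 - 5*sqrt(2)/8)) + 146 = (49/4 - 5*sqrt(2)/8) + 146 = 633/4 - 5*sqrt(2)/8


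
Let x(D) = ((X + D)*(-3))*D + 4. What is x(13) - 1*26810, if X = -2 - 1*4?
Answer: -27079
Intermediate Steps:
X = -6 (X = -2 - 4 = -6)
x(D) = 4 + D*(18 - 3*D) (x(D) = ((-6 + D)*(-3))*D + 4 = (18 - 3*D)*D + 4 = D*(18 - 3*D) + 4 = 4 + D*(18 - 3*D))
x(13) - 1*26810 = (4 - 3*13² + 18*13) - 1*26810 = (4 - 3*169 + 234) - 26810 = (4 - 507 + 234) - 26810 = -269 - 26810 = -27079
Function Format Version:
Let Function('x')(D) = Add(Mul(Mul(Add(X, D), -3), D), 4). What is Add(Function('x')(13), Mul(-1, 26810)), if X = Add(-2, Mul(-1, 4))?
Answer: -27079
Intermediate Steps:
X = -6 (X = Add(-2, -4) = -6)
Function('x')(D) = Add(4, Mul(D, Add(18, Mul(-3, D)))) (Function('x')(D) = Add(Mul(Mul(Add(-6, D), -3), D), 4) = Add(Mul(Add(18, Mul(-3, D)), D), 4) = Add(Mul(D, Add(18, Mul(-3, D))), 4) = Add(4, Mul(D, Add(18, Mul(-3, D)))))
Add(Function('x')(13), Mul(-1, 26810)) = Add(Add(4, Mul(-3, Pow(13, 2)), Mul(18, 13)), Mul(-1, 26810)) = Add(Add(4, Mul(-3, 169), 234), -26810) = Add(Add(4, -507, 234), -26810) = Add(-269, -26810) = -27079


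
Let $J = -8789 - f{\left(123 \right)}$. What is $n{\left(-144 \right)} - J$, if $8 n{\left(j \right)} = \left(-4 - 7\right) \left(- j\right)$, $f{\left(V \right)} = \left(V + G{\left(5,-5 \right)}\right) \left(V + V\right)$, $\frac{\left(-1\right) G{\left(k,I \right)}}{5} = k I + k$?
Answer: $63449$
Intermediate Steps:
$G{\left(k,I \right)} = - 5 k - 5 I k$ ($G{\left(k,I \right)} = - 5 \left(k I + k\right) = - 5 \left(I k + k\right) = - 5 \left(k + I k\right) = - 5 k - 5 I k$)
$f{\left(V \right)} = 2 V \left(100 + V\right)$ ($f{\left(V \right)} = \left(V - 25 \left(1 - 5\right)\right) \left(V + V\right) = \left(V - 25 \left(-4\right)\right) 2 V = \left(V + 100\right) 2 V = \left(100 + V\right) 2 V = 2 V \left(100 + V\right)$)
$J = -63647$ ($J = -8789 - 2 \cdot 123 \left(100 + 123\right) = -8789 - 2 \cdot 123 \cdot 223 = -8789 - 54858 = -63647$)
$n{\left(j \right)} = \frac{11 j}{8}$ ($n{\left(j \right)} = \frac{\left(-4 - 7\right) \left(- j\right)}{8} = \frac{\left(-11\right) \left(- j\right)}{8} = \frac{11 j}{8}$)
$n{\left(-144 \right)} - J = \frac{11}{8} \left(-144\right) - -63647 = -198 + 63647 = 63449$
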